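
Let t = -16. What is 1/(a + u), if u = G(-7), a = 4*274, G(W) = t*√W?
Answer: 137/150376 + I*√7/75188 ≈ 0.00091105 + 3.5188e-5*I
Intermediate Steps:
G(W) = -16*√W
a = 1096
u = -16*I*√7 ≈ -42.332*I
1/(a + u) = 1/(1096 - 16*I*√7)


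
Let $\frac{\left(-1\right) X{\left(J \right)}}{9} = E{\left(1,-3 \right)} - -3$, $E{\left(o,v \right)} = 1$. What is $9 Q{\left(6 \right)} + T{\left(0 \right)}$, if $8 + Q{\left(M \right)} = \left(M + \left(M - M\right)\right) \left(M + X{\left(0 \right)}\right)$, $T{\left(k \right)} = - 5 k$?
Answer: $-1692$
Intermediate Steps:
$X{\left(J \right)} = -36$ ($X{\left(J \right)} = - 9 \left(1 - -3\right) = - 9 \left(1 + 3\right) = \left(-9\right) 4 = -36$)
$Q{\left(M \right)} = -8 + M \left(-36 + M\right)$ ($Q{\left(M \right)} = -8 + \left(M + \left(M - M\right)\right) \left(M - 36\right) = -8 + \left(M + 0\right) \left(-36 + M\right) = -8 + M \left(-36 + M\right)$)
$9 Q{\left(6 \right)} + T{\left(0 \right)} = 9 \left(-8 + 6^{2} - 216\right) - 0 = 9 \left(-8 + 36 - 216\right) + 0 = 9 \left(-188\right) + 0 = -1692 + 0 = -1692$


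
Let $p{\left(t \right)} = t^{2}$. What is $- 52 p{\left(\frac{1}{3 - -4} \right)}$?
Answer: $- \frac{52}{49} \approx -1.0612$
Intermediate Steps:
$- 52 p{\left(\frac{1}{3 - -4} \right)} = - 52 \left(\frac{1}{3 - -4}\right)^{2} = - 52 \left(\frac{1}{3 + 4}\right)^{2} = - 52 \left(\frac{1}{7}\right)^{2} = - \frac{52}{49}$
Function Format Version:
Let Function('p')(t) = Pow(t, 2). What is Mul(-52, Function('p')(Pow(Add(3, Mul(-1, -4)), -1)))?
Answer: Rational(-52, 49) ≈ -1.0612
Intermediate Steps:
Mul(-52, Function('p')(Pow(Add(3, Mul(-1, -4)), -1))) = Mul(-52, Pow(Pow(Add(3, Mul(-1, -4)), -1), 2)) = Mul(-52, Pow(Pow(Add(3, 4), -1), 2)) = Mul(-52, Pow(Pow(7, -1), 2)) = Mul(-52, Pow(Rational(1, 7), 2)) = Mul(-52, Rational(1, 49)) = Rational(-52, 49)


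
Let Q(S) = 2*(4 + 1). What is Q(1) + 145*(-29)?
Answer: -4195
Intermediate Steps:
Q(S) = 10 (Q(S) = 2*5 = 10)
Q(1) + 145*(-29) = 10 + 145*(-29) = 10 - 4205 = -4195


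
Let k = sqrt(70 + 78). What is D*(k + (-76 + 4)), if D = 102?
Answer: -7344 + 204*sqrt(37) ≈ -6103.1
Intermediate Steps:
k = 2*sqrt(37) (k = sqrt(148) = 2*sqrt(37) ≈ 12.166)
D*(k + (-76 + 4)) = 102*(2*sqrt(37) + (-76 + 4)) = 102*(2*sqrt(37) - 72) = 102*(-72 + 2*sqrt(37)) = -7344 + 204*sqrt(37)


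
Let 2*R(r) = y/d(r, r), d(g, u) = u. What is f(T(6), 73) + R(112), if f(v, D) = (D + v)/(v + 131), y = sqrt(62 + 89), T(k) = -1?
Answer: 36/65 + sqrt(151)/224 ≈ 0.60870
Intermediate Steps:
y = sqrt(151) ≈ 12.288
f(v, D) = (D + v)/(131 + v)
R(r) = sqrt(151)/(2*r) (R(r) = (sqrt(151)/r)/2 = sqrt(151)/(2*r))
f(T(6), 73) + R(112) = (73 - 1)/(131 - 1) + (1/2)*sqrt(151)/112 = 72/130 + (1/2)*sqrt(151)*(1/112) = (1/130)*72 + sqrt(151)/224 = 36/65 + sqrt(151)/224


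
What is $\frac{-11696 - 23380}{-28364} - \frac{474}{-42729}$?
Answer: $\frac{126017245}{100997113} \approx 1.2477$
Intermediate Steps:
$\frac{-11696 - 23380}{-28364} - \frac{474}{-42729} = \left(-11696 - 23380\right) \left(- \frac{1}{28364}\right) - - \frac{158}{14243} = \left(-35076\right) \left(- \frac{1}{28364}\right) + \frac{158}{14243} = \frac{8769}{7091} + \frac{158}{14243} = \frac{126017245}{100997113}$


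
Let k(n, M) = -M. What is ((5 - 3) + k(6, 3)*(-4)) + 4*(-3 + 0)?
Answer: 2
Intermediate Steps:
((5 - 3) + k(6, 3)*(-4)) + 4*(-3 + 0) = ((5 - 3) - 1*3*(-4)) + 4*(-3 + 0) = (2 - 3*(-4)) + 4*(-3) = (2 + 12) - 12 = 14 - 12 = 2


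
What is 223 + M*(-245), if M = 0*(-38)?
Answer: 223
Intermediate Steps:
M = 0
223 + M*(-245) = 223 + 0*(-245) = 223 + 0 = 223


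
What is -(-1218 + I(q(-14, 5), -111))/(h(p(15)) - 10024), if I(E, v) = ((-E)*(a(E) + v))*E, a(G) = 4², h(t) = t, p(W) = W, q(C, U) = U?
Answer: 1157/10009 ≈ 0.11560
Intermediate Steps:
a(G) = 16
I(E, v) = -E²*(16 + v) (I(E, v) = ((-E)*(16 + v))*E = (-E*(16 + v))*E = -E²*(16 + v))
-(-1218 + I(q(-14, 5), -111))/(h(p(15)) - 10024) = -(-1218 + 5²*(-16 - 1*(-111)))/(15 - 10024) = -(-1218 + 25*(-16 + 111))/(-10009) = -(-1218 + 25*95)*(-1)/10009 = -(-1218 + 2375)*(-1)/10009 = -1157*(-1)/10009 = -1*(-1157/10009) = 1157/10009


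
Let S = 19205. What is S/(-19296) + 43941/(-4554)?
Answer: -51963617/4881888 ≈ -10.644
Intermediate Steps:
S/(-19296) + 43941/(-4554) = 19205/(-19296) + 43941/(-4554) = 19205*(-1/19296) + 43941*(-1/4554) = -19205/19296 - 14647/1518 = -51963617/4881888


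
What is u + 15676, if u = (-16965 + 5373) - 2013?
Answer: 2071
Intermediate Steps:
u = -13605 (u = -11592 - 2013 = -13605)
u + 15676 = -13605 + 15676 = 2071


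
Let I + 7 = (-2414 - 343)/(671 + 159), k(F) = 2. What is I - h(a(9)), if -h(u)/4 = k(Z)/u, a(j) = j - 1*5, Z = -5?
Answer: -6907/830 ≈ -8.3217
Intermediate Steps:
a(j) = -5 + j (a(j) = j - 5 = -5 + j)
h(u) = -8/u
I = -8567/830 (I = -7 + (-2414 - 343)/(671 + 159) = -7 - 2757/830 = -8567/830 ≈ -10.322)
I - h(a(9)) = -8567/830 - (-8)/(-5 + 9) = -8567/830 - (-8)/4 = -8567/830 - 1*(-2) = -8567/830 + 2 = -6907/830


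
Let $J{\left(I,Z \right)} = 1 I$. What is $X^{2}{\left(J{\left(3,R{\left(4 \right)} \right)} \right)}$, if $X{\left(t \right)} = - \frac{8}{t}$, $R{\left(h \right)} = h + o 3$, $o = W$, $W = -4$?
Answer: $\frac{64}{9} \approx 7.1111$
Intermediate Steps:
$o = -4$
$R{\left(h \right)} = -12 + h$ ($R{\left(h \right)} = h - 12 = -12 + h$)
$J{\left(I,Z \right)} = I$
$X^{2}{\left(J{\left(3,R{\left(4 \right)} \right)} \right)} = \left(- \frac{8}{3}\right)^{2} = \frac{64}{9}$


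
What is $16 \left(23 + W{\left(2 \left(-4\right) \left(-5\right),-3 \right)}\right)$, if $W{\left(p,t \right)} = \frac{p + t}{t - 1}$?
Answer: $220$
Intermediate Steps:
$W{\left(p,t \right)} = \frac{p + t}{-1 + t}$
$16 \left(23 + W{\left(2 \left(-4\right) \left(-5\right),-3 \right)}\right) = 16 \left(23 + \frac{2 \left(-4\right) \left(-5\right) - 3}{-1 - 3}\right) = 16 \left(23 + \frac{\left(-8\right) \left(-5\right) - 3}{-4}\right) = 16 \left(23 - \frac{40 - 3}{4}\right) = 16 \left(23 - \frac{37}{4}\right) = 16 \cdot \frac{55}{4} = 220$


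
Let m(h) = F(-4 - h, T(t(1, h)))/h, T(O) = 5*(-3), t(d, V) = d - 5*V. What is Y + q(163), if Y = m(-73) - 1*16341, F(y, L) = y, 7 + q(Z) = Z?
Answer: -1181574/73 ≈ -16186.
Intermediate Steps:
q(Z) = -7 + Z
T(O) = -15
m(h) = (-4 - h)/h
Y = -1192962/73 (Y = (-4 - 1*(-73))/(-73) - 1*16341 = -(-4 + 73)/73 - 16341 = -1/73*69 - 16341 = -69/73 - 16341 = -1192962/73 ≈ -16342.)
Y + q(163) = -1192962/73 + (-7 + 163) = -1192962/73 + 156 = -1181574/73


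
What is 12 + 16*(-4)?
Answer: -52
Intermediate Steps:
12 + 16*(-4) = 12 - 64 = -52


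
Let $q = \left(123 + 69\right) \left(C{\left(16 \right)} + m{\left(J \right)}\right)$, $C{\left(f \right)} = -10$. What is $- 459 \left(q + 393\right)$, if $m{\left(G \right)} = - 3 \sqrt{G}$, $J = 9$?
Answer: $1494045$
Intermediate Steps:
$q = -3648$ ($q = \left(123 + 69\right) \left(-10 - 3 \sqrt{9}\right) = 192 \left(-10 - 9\right) = 192 \left(-19\right) = -3648$)
$- 459 \left(q + 393\right) = - 459 \left(-3648 + 393\right) = \left(-459\right) \left(-3255\right) = 1494045$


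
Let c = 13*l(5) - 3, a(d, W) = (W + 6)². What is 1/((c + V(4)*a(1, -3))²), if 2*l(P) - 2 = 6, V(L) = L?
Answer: 1/7225 ≈ 0.00013841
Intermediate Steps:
a(d, W) = (6 + W)²
l(P) = 4 (l(P) = 1 + (½)*6 = 1 + 3 = 4)
c = 49 (c = 13*4 - 3 = 52 - 3 = 49)
1/((c + V(4)*a(1, -3))²) = 1/((49 + 4*(6 - 3)²)²) = 1/((49 + 4*3²)²) = 1/((49 + 4*9)²) = 1/((49 + 36)²) = 1/(85²) = 1/7225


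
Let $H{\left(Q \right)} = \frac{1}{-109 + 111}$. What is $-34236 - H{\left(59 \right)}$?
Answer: $- \frac{68473}{2} \approx -34237.0$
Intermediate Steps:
$H{\left(Q \right)} = \frac{1}{2}$
$-34236 - H{\left(59 \right)} = -34236 - \frac{1}{2} = - \frac{68473}{2}$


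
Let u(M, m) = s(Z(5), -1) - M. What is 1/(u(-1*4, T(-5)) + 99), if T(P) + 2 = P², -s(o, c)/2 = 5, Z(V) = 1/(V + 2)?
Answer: 1/93 ≈ 0.010753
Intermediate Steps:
Z(V) = 1/(2 + V)
s(o, c) = -10 (s(o, c) = -2*5 = -10)
T(P) = -2 + P²
u(M, m) = -10 - M
1/(u(-1*4, T(-5)) + 99) = 1/((-10 - (-1)*4) + 99) = 1/((-10 - 1*(-4)) + 99) = 1/((-10 + 4) + 99) = 1/(-6 + 99) = 1/93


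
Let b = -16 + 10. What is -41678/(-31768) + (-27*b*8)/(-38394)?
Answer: 4811771/3764508 ≈ 1.2782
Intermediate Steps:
b = -6
-41678/(-31768) + (-27*b*8)/(-38394) = -41678/(-31768) + (-27*(-6)*8)/(-38394) = -41678*(-1/31768) + (162*8)*(-1/38394) = 20839/15884 + 1296*(-1/38394) = 20839/15884 - 8/237 = 4811771/3764508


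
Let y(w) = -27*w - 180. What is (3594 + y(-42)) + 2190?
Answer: 6738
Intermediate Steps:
y(w) = -180 - 27*w
(3594 + y(-42)) + 2190 = (3594 + (-180 - 27*(-42))) + 2190 = (3594 + (-180 + 1134)) + 2190 = (3594 + 954) + 2190 = 4548 + 2190 = 6738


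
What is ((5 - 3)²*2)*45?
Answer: 360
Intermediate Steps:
((5 - 3)²*2)*45 = (2²*2)*45 = (4*2)*45 = 8*45 = 360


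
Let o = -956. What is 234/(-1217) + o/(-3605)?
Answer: 319882/4387285 ≈ 0.072911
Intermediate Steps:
234/(-1217) + o/(-3605) = 234/(-1217) - 956/(-3605) = 234*(-1/1217) - 956*(-1/3605) = -234/1217 + 956/3605 = 319882/4387285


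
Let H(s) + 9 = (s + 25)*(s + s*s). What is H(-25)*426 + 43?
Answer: -3791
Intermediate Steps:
H(s) = -9 + (25 + s)*(s + s**2) (H(s) = -9 + (s + 25)*(s + s*s) = -9 + (25 + s)*(s + s**2))
H(-25)*426 + 43 = (-9 + (-25)**3 + 25*(-25) + 26*(-25)**2)*426 + 43 = (-9 - 15625 - 625 + 26*625)*426 + 43 = (-9 - 15625 - 625 + 16250)*426 + 43 = -9*426 + 43 = -3834 + 43 = -3791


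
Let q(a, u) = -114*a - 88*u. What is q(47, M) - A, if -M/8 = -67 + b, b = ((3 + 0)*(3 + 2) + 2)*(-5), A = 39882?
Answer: -152248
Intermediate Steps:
b = -85 (b = (3*5 + 2)*(-5) = (15 + 2)*(-5) = 17*(-5) = -85)
M = 1216 (M = -8*(-67 - 85) = -8*(-152) = 1216)
q(47, M) - A = (-114*47 - 88*1216) - 1*39882 = (-5358 - 107008) - 39882 = -112366 - 39882 = -152248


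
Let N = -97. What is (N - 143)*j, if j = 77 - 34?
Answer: -10320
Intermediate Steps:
j = 43
(N - 143)*j = (-97 - 143)*43 = -240*43 = -10320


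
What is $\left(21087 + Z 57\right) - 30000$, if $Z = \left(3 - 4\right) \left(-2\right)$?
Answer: $-8799$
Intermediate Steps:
$Z = 2$ ($Z = \left(-1\right) \left(-2\right) = 2$)
$\left(21087 + Z 57\right) - 30000 = \left(21087 + 2 \cdot 57\right) - 30000 = \left(21087 + 114\right) - 30000 = 21201 - 30000 = -8799$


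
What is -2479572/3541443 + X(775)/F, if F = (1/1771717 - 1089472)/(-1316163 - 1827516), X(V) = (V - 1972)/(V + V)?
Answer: -111215566529719240707/37976783306427441050 ≈ -2.9285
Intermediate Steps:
X(V) = (-1972 + V)/(2*V) (X(V) = (-1972 + V)/((2*V)) = (-1972 + V)*(1/(2*V)) = (-1972 + V)/(2*V))
F = 643412021141/1856569842281 (F = (1/1771717 - 1089472)/(-3143679) = -1930236063423/1771717*(-1/3143679) = 643412021141/1856569842281 ≈ 0.34656)
-2479572/3541443 + X(775)/F = -2479572/3541443 + ((½)*(-1972 + 775)/775)/(643412021141/1856569842281) = -2479572*1/3541443 + ((½)*(1/775)*(-1197))*(1856569842281/643412021141) = -826524/1180481 - 1197/1550*1856569842281/643412021141 = -826524/1180481 - 71687551651947/32170601057050 = -111215566529719240707/37976783306427441050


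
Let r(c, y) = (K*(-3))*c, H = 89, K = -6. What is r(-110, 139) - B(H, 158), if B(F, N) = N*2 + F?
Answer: -2385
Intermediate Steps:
r(c, y) = 18*c (r(c, y) = (-6*(-3))*c = 18*c)
B(F, N) = F + 2*N (B(F, N) = 2*N + F = F + 2*N)
r(-110, 139) - B(H, 158) = 18*(-110) - (89 + 2*158) = -1980 - (89 + 316) = -1980 - 1*405 = -1980 - 405 = -2385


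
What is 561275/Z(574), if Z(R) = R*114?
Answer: 561275/65436 ≈ 8.5775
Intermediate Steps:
Z(R) = 114*R
561275/Z(574) = 561275/((114*574)) = 561275/65436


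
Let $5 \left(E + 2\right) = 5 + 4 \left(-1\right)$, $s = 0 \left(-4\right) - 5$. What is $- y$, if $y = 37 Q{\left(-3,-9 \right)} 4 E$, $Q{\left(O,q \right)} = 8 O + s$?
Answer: $- \frac{38628}{5} \approx -7725.6$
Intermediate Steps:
$s = -5$ ($s = 0 - 5 = -5$)
$Q{\left(O,q \right)} = -5 + 8 O$ ($Q{\left(O,q \right)} = 8 O - 5 = -5 + 8 O$)
$E = - \frac{9}{5}$ ($E = -2 + \frac{5 + 4 \left(-1\right)}{5} = -2 + \frac{5 - 4}{5} = -2 + \frac{1}{5} \cdot 1 = -2 + \frac{1}{5} = - \frac{9}{5} \approx -1.8$)
$y = \frac{38628}{5}$ ($y = 37 \left(-5 + 8 \left(-3\right)\right) 4 \left(- \frac{9}{5}\right) = 37 \left(-5 - 24\right) \left(- \frac{36}{5}\right) = 37 \left(-29\right) \left(- \frac{36}{5}\right) = \left(-1073\right) \left(- \frac{36}{5}\right) = \frac{38628}{5} \approx 7725.6$)
$- y = \left(-1\right) \frac{38628}{5} = - \frac{38628}{5}$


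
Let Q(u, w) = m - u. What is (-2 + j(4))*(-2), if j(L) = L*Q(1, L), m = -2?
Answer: 28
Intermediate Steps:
Q(u, w) = -2 - u
j(L) = -3*L (j(L) = L*(-2 - 1*1) = L*(-2 - 1) = L*(-3) = -3*L)
(-2 + j(4))*(-2) = (-2 - 3*4)*(-2) = (-2 - 12)*(-2) = -14*(-2) = 28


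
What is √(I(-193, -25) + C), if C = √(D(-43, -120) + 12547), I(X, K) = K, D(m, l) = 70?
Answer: √(-25 + √12617) ≈ 9.3448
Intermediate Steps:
C = √12617 (C = √(70 + 12547) = √12617 ≈ 112.33)
√(I(-193, -25) + C) = √(-25 + √12617)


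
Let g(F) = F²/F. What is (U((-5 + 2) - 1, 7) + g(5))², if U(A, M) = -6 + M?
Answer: 36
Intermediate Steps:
g(F) = F
(U((-5 + 2) - 1, 7) + g(5))² = ((-6 + 7) + 5)² = (1 + 5)² = 6² = 36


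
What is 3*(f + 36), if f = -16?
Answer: 60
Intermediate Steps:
3*(f + 36) = 3*(-16 + 36) = 3*20 = 60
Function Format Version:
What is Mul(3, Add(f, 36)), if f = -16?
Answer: 60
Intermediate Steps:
Mul(3, Add(f, 36)) = Mul(3, Add(-16, 36)) = Mul(3, 20) = 60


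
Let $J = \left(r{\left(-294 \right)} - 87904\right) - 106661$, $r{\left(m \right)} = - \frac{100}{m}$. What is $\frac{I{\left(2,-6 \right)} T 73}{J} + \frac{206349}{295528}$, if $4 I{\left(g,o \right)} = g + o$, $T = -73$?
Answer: $\frac{5670283080081}{8452397805640} \approx 0.67085$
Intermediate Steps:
$I{\left(g,o \right)} = \frac{g}{4} + \frac{o}{4}$ ($I{\left(g,o \right)} = \frac{g + o}{4} = \frac{g}{4} + \frac{o}{4}$)
$J = - \frac{28601005}{147}$ ($J = \left(- \frac{100}{-294} - 87904\right) - 106661 = \left(\left(-100\right) \left(- \frac{1}{294}\right) - 87904\right) - 106661 = \left(\frac{50}{147} - 87904\right) - 106661 = - \frac{12921838}{147} - 106661 = - \frac{28601005}{147} \approx -1.9456 \cdot 10^{5}$)
$\frac{I{\left(2,-6 \right)} T 73}{J} + \frac{206349}{295528} = \frac{\left(\frac{1}{4} \cdot 2 + \frac{1}{4} \left(-6\right)\right) \left(-73\right) 73}{- \frac{28601005}{147}} + \frac{206349}{295528} = \left(\frac{1}{2} - \frac{3}{2}\right) \left(-73\right) 73 \left(- \frac{147}{28601005}\right) + 206349 \cdot \frac{1}{295528} = \left(-1\right) \left(-73\right) 73 \left(- \frac{147}{28601005}\right) + \frac{206349}{295528} = 73 \cdot 73 \left(- \frac{147}{28601005}\right) + \frac{206349}{295528} = 5329 \left(- \frac{147}{28601005}\right) + \frac{206349}{295528} = - \frac{783363}{28601005} + \frac{206349}{295528} = \frac{5670283080081}{8452397805640}$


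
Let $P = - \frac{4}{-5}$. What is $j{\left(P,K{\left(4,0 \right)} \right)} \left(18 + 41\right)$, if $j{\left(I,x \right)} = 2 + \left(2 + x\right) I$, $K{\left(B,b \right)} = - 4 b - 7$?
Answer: $-118$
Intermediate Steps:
$P = \frac{4}{5}$ ($P = \left(-4\right) \left(- \frac{1}{5}\right) = \frac{4}{5} \approx 0.8$)
$K{\left(B,b \right)} = -7 - 4 b$ ($K{\left(B,b \right)} = - 4 b - 7 = -7 - 4 b$)
$j{\left(I,x \right)} = 2 + I \left(2 + x\right)$
$j{\left(P,K{\left(4,0 \right)} \right)} \left(18 + 41\right) = \left(2 + 2 \cdot \frac{4}{5} + \frac{4 \left(-7 - 0\right)}{5}\right) \left(18 + 41\right) = \left(2 + \frac{8}{5} + \frac{4 \left(-7 + 0\right)}{5}\right) 59 = \left(2 + \frac{8}{5} + \frac{4}{5} \left(-7\right)\right) 59 = \left(2 + \frac{8}{5} - \frac{28}{5}\right) 59 = \left(-2\right) 59 = -118$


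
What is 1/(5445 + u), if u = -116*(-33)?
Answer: 1/9273 ≈ 0.00010784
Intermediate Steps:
u = 3828
1/(5445 + u) = 1/(5445 + 3828) = 1/9273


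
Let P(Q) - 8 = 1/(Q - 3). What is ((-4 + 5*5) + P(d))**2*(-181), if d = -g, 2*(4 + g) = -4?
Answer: -1401664/9 ≈ -1.5574e+5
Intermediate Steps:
g = -6 (g = -4 + (1/2)*(-4) = -4 - 2 = -6)
d = 6 (d = -1*(-6) = 6)
P(Q) = 8 + 1/(-3 + Q) (P(Q) = 8 + 1/(Q - 3) = 8 + 1/(-3 + Q))
((-4 + 5*5) + P(d))**2*(-181) = ((-4 + 5*5) + (-23 + 8*6)/(-3 + 6))**2*(-181) = ((-4 + 25) + (-23 + 48)/3)**2*(-181) = (21 + (1/3)*25)**2*(-181) = (21 + 25/3)**2*(-181) = (88/3)**2*(-181) = (7744/9)*(-181) = -1401664/9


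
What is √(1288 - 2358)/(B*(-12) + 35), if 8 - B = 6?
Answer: I*√1070/11 ≈ 2.9737*I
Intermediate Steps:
B = 2 (B = 8 - 1*6 = 8 - 6 = 2)
√(1288 - 2358)/(B*(-12) + 35) = √(1288 - 2358)/(2*(-12) + 35) = √(-1070)/(-24 + 35) = (I*√1070)/11 = (I*√1070)*(1/11) = I*√1070/11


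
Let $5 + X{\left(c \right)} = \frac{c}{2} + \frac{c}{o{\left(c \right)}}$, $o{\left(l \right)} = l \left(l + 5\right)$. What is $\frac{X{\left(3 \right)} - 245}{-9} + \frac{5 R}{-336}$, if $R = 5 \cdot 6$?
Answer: $\frac{3421}{126} \approx 27.151$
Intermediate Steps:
$R = 30$
$o{\left(l \right)} = l \left(5 + l\right)$
$X{\left(c \right)} = -5 + \frac{1}{5 + c} + \frac{c}{2}$ ($X{\left(c \right)} = -5 + \left(\frac{c}{2} + \frac{c}{c \left(5 + c\right)}\right) = -5 + \left(c \frac{1}{2} + c \frac{1}{c \left(5 + c\right)}\right) = -5 + \left(\frac{c}{2} + \frac{1}{5 + c}\right) = -5 + \left(\frac{1}{5 + c} + \frac{c}{2}\right) = -5 + \frac{1}{5 + c} + \frac{c}{2}$)
$\frac{X{\left(3 \right)} - 245}{-9} + \frac{5 R}{-336} = \frac{\frac{2 + \left(-10 + 3\right) \left(5 + 3\right)}{2 \left(5 + 3\right)} - 245}{-9} + \frac{5 \cdot 30}{-336} = \left(\frac{2 - 56}{2 \cdot 8} - 245\right) \left(- \frac{1}{9}\right) + 150 \left(- \frac{1}{336}\right) = \left(\frac{1}{2} \cdot \frac{1}{8} \left(2 - 56\right) - 245\right) \left(- \frac{1}{9}\right) - \frac{25}{56} = \left(\frac{1}{2} \cdot \frac{1}{8} \left(-54\right) - 245\right) \left(- \frac{1}{9}\right) - \frac{25}{56} = \left(- \frac{27}{8} - 245\right) \left(- \frac{1}{9}\right) - \frac{25}{56} = \left(- \frac{1987}{8}\right) \left(- \frac{1}{9}\right) - \frac{25}{56} = \frac{1987}{72} - \frac{25}{56} = \frac{3421}{126}$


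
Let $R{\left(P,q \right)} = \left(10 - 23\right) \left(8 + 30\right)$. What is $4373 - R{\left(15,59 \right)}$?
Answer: $4867$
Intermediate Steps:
$R{\left(P,q \right)} = -494$ ($R{\left(P,q \right)} = \left(-13\right) 38 = -494$)
$4373 - R{\left(15,59 \right)} = 4373 - -494 = 4373 + 494 = 4867$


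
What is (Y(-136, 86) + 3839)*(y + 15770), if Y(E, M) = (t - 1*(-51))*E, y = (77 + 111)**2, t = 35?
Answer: -401602698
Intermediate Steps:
y = 35344 (y = 188**2 = 35344)
Y(E, M) = 86*E (Y(E, M) = (35 - 1*(-51))*E = (35 + 51)*E = 86*E)
(Y(-136, 86) + 3839)*(y + 15770) = (86*(-136) + 3839)*(35344 + 15770) = (-11696 + 3839)*51114 = -7857*51114 = -401602698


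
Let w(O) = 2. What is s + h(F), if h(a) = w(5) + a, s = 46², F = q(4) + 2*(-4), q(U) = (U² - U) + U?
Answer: 2126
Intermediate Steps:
q(U) = U²
F = 8 (F = 4² + 2*(-4) = 16 - 8 = 8)
s = 2116
h(a) = 2 + a
s + h(F) = 2116 + (2 + 8) = 2116 + 10 = 2126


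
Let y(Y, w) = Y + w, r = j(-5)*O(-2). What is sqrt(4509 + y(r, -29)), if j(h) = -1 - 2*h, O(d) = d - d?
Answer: 8*sqrt(70) ≈ 66.933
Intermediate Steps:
O(d) = 0
r = 0 (r = (-1 - 2*(-5))*0 = (-1 + 10)*0 = 9*0 = 0)
sqrt(4509 + y(r, -29)) = sqrt(4509 + (0 - 29)) = sqrt(4509 - 29) = sqrt(4480) = 8*sqrt(70)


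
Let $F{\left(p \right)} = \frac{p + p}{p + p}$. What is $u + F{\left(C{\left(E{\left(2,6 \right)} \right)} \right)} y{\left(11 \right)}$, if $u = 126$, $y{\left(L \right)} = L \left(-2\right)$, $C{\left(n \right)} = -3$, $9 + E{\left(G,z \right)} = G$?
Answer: $104$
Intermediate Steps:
$E{\left(G,z \right)} = -9 + G$
$y{\left(L \right)} = - 2 L$
$F{\left(p \right)} = 1$ ($F{\left(p \right)} = \frac{2 p}{2 p} = 2 p \frac{1}{2 p} = 1$)
$u + F{\left(C{\left(E{\left(2,6 \right)} \right)} \right)} y{\left(11 \right)} = 126 + 1 \left(\left(-2\right) 11\right) = 126 + 1 \left(-22\right) = 126 - 22 = 104$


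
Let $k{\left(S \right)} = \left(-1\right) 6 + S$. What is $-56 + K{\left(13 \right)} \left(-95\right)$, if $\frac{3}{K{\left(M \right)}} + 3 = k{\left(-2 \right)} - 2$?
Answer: $- \frac{443}{13} \approx -34.077$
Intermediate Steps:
$k{\left(S \right)} = -6 + S$
$K{\left(M \right)} = - \frac{3}{13}$ ($K{\left(M \right)} = \frac{3}{-3 - 10} = \frac{3}{-13} = 3 \left(- \frac{1}{13}\right) = - \frac{3}{13}$)
$-56 + K{\left(13 \right)} \left(-95\right) = -56 - - \frac{285}{13} = -56 + \frac{285}{13} = - \frac{443}{13}$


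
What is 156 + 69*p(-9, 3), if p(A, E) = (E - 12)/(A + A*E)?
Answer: 693/4 ≈ 173.25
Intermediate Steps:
p(A, E) = (-12 + E)/(A + A*E)
156 + 69*p(-9, 3) = 156 + 69*((-12 + 3)/((-9)*(1 + 3))) = 156 + 69*(-1/9*(-9)/4) = 156 + 69*(-1/9*1/4*(-9)) = 156 + 69*(1/4) = 156 + 69/4 = 693/4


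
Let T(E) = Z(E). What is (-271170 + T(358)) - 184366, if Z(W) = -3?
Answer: -455539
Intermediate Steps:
T(E) = -3
(-271170 + T(358)) - 184366 = (-271170 - 3) - 184366 = -271173 - 184366 = -455539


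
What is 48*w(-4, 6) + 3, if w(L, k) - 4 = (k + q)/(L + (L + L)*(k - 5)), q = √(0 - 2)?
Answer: 171 - 4*I*√2 ≈ 171.0 - 5.6569*I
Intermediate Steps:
q = I*√2 (q = √(-2) = I*√2 ≈ 1.4142*I)
w(L, k) = 4 + (k + I*√2)/(L + 2*L*(-5 + k)) (w(L, k) = 4 + (k + I*√2)/(L + (L + L)*(k - 5)) = 4 + (k + I*√2)/(L + (2*L)*(-5 + k)) = 4 + (k + I*√2)/(L + 2*L*(-5 + k)))
48*w(-4, 6) + 3 = 48*((6 - 36*(-4) + I*√2 + 8*(-4)*6)/((-4)*(-9 + 2*6))) + 3 = 48*(-(6 + 144 + I*√2 - 192)/(4*(-9 + 12))) + 3 = 48*(-¼*(-42 + I*√2)/3) + 3 = 48*(-¼*⅓*(-42 + I*√2)) + 3 = 48*(7/2 - I*√2/12) + 3 = (168 - 4*I*√2) + 3 = 171 - 4*I*√2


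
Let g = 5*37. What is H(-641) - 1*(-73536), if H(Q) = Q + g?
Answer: 73080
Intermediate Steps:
g = 185
H(Q) = 185 + Q (H(Q) = Q + 185 = 185 + Q)
H(-641) - 1*(-73536) = (185 - 641) - 1*(-73536) = -456 + 73536 = 73080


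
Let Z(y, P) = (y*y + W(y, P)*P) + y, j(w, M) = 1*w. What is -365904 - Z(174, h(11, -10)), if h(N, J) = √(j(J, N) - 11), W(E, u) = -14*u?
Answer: -396648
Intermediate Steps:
j(w, M) = w
h(N, J) = √(-11 + J) (h(N, J) = √(J - 11) = √(-11 + J))
Z(y, P) = y + y² - 14*P² (Z(y, P) = (y*y + (-14*P)*P) + y = (y² - 14*P²) + y = y + y² - 14*P²)
-365904 - Z(174, h(11, -10)) = -365904 - (174 + 174² - 14*(√(-11 - 10))²) = -365904 - (174 + 30276 - 14*(√(-21))²) = -365904 - (174 + 30276 - 14*(I*√21)²) = -365904 - (174 + 30276 - 14*(-21)) = -365904 - (174 + 30276 + 294) = -365904 - 1*30744 = -365904 - 30744 = -396648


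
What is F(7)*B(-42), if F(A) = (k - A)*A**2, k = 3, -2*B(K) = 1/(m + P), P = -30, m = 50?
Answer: 49/10 ≈ 4.9000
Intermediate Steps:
B(K) = -1/40 (B(K) = -1/(2*(50 - 30)) = -1/2/20 = -1/2*1/20 = -1/40)
F(A) = A**2*(3 - A) (F(A) = (3 - A)*A**2 = A**2*(3 - A))
F(7)*B(-42) = (7**2*(3 - 1*7))*(-1/40) = (49*(3 - 7))*(-1/40) = (49*(-4))*(-1/40) = -196*(-1/40) = 49/10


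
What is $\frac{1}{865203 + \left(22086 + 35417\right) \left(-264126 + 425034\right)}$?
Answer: $\frac{1}{9253557927} \approx 1.0807 \cdot 10^{-10}$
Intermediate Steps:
$\frac{1}{865203 + \left(22086 + 35417\right) \left(-264126 + 425034\right)} = \frac{1}{865203 + 57503 \cdot 160908} = \frac{1}{865203 + 9252692724} = \frac{1}{9253557927}$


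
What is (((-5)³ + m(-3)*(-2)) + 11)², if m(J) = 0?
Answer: 12996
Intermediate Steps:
(((-5)³ + m(-3)*(-2)) + 11)² = (((-5)³ + 0*(-2)) + 11)² = ((-125 + 0) + 11)² = (-125 + 11)² = (-114)² = 12996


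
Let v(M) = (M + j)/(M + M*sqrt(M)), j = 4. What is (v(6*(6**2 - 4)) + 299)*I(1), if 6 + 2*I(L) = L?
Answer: -13705915/18336 - 245*sqrt(3)/2292 ≈ -747.67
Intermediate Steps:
I(L) = -3 + L/2
v(M) = (4 + M)/(M + M**(3/2)) (v(M) = (M + 4)/(M + M*sqrt(M)) = (4 + M)/(M + M**(3/2)))
(v(6*(6**2 - 4)) + 299)*I(1) = ((4 + 6*(6**2 - 4))/(6*(6**2 - 4) + (6*(6**2 - 4))**(3/2)) + 299)*(-3 + (1/2)*1) = ((4 + 6*(36 - 4))/(6*(36 - 4) + (6*(36 - 4))**(3/2)) + 299)*(-3 + 1/2) = ((4 + 6*32)/(6*32 + (6*32)**(3/2)) + 299)*(-5/2) = ((4 + 192)/(192 + 192**(3/2)) + 299)*(-5/2) = (196/(192 + 1536*sqrt(3)) + 299)*(-5/2) = (299 + 196/(192 + 1536*sqrt(3)))*(-5/2) = -1495/2 - 490/(192 + 1536*sqrt(3))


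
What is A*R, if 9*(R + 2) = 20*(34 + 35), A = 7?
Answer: 3178/3 ≈ 1059.3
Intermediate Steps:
R = 454/3 (R = -2 + (20*(34 + 35))/9 = -2 + (20*69)/9 = -2 + (⅑)*1380 = -2 + 460/3 = 454/3 ≈ 151.33)
A*R = 7*(454/3) = 3178/3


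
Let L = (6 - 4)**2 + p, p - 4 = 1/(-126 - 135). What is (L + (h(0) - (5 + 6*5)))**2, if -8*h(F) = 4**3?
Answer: 83466496/68121 ≈ 1225.3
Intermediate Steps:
p = 1043/261 (p = 4 + 1/(-126 - 135) = 4 + 1/(-261) = 4 - 1/261 = 1043/261 ≈ 3.9962)
h(F) = -8 (h(F) = -1/8*4**3 = -1/8*64 = -8)
L = 2087/261 (L = (6 - 4)**2 + 1043/261 = 2**2 + 1043/261 = 4 + 1043/261 = 2087/261 ≈ 7.9962)
(L + (h(0) - (5 + 6*5)))**2 = (2087/261 + (-8 - (5 + 6*5)))**2 = (2087/261 + (-8 - (5 + 30)))**2 = (2087/261 + (-8 - 1*35))**2 = (2087/261 + (-8 - 35))**2 = (2087/261 - 43)**2 = (-9136/261)**2 = 83466496/68121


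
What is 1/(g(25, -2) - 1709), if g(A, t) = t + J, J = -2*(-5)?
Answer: -1/1701 ≈ -0.00058789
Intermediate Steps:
J = 10
g(A, t) = 10 + t (g(A, t) = t + 10 = 10 + t)
1/(g(25, -2) - 1709) = 1/((10 - 2) - 1709) = 1/(8 - 1709) = 1/(-1701) = -1/1701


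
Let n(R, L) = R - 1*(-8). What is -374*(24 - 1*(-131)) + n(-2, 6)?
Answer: -57964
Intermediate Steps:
n(R, L) = 8 + R (n(R, L) = R + 8 = 8 + R)
-374*(24 - 1*(-131)) + n(-2, 6) = -374*(24 - 1*(-131)) + (8 - 2) = -374*(24 + 131) + 6 = -374*155 + 6 = -57970 + 6 = -57964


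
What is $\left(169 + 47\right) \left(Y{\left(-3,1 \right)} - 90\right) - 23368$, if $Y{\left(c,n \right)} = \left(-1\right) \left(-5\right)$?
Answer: $-41728$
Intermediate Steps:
$Y{\left(c,n \right)} = 5$
$\left(169 + 47\right) \left(Y{\left(-3,1 \right)} - 90\right) - 23368 = \left(169 + 47\right) \left(5 - 90\right) - 23368 = 216 \left(-85\right) - 23368 = -18360 - 23368 = -41728$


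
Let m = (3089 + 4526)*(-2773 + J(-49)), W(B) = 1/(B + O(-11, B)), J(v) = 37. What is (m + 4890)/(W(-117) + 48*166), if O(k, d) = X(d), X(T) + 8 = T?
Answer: -1008159900/385651 ≈ -2614.2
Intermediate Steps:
X(T) = -8 + T
O(k, d) = -8 + d
W(B) = 1/(-8 + 2*B) (W(B) = 1/(B + (-8 + B)) = 1/(-8 + 2*B))
m = -20834640 (m = (3089 + 4526)*(-2773 + 37) = 7615*(-2736) = -20834640)
(m + 4890)/(W(-117) + 48*166) = (-20834640 + 4890)/(1/(2*(-4 - 117)) + 48*166) = -20829750/((½)/(-121) + 7968) = -20829750/((½)*(-1/121) + 7968) = -20829750/(-1/242 + 7968) = -20829750/1928255/242 = -20829750*242/1928255 = -1008159900/385651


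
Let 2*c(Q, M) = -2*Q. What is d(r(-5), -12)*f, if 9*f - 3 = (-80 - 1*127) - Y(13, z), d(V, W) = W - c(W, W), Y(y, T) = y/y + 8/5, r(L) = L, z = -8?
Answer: 8264/15 ≈ 550.93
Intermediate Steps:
c(Q, M) = -Q (c(Q, M) = (-2*Q)/2 = -Q)
Y(y, T) = 13/5 (Y(y, T) = 1 + 8*(⅕) = 1 + 8/5 = 13/5)
d(V, W) = 2*W (d(V, W) = W - (-1)*W = W + W = 2*W)
f = -1033/45 (f = ⅓ + ((-80 - 1*127) - 1*13/5)/9 = ⅓ + ((-80 - 127) - 13/5)/9 = ⅓ + (-207 - 13/5)/9 = ⅓ + (⅑)*(-1048/5) = ⅓ - 1048/45 = -1033/45 ≈ -22.956)
d(r(-5), -12)*f = (2*(-12))*(-1033/45) = -24*(-1033/45) = 8264/15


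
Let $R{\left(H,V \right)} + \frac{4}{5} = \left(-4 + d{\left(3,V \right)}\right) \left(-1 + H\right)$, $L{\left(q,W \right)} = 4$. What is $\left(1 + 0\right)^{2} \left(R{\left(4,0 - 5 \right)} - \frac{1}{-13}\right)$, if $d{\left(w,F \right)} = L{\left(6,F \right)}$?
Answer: $- \frac{47}{65} \approx -0.72308$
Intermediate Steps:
$d{\left(w,F \right)} = 4$
$R{\left(H,V \right)} = - \frac{4}{5}$ ($R{\left(H,V \right)} = - \frac{4}{5} + \left(-4 + 4\right) \left(-1 + H\right) = - \frac{4}{5} + 0 \left(-1 + H\right) = - \frac{4}{5} + 0 = - \frac{4}{5}$)
$\left(1 + 0\right)^{2} \left(R{\left(4,0 - 5 \right)} - \frac{1}{-13}\right) = \left(1 + 0\right)^{2} \left(- \frac{4}{5} - \frac{1}{-13}\right) = 1^{2} \left(- \frac{4}{5} - - \frac{1}{13}\right) = 1 \left(- \frac{4}{5} + \frac{1}{13}\right) = 1 \left(- \frac{47}{65}\right) = - \frac{47}{65}$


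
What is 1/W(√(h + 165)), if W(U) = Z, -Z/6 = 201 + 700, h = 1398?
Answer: -1/5406 ≈ -0.00018498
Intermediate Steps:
Z = -5406 (Z = -6*(201 + 700) = -6*901 = -5406)
W(U) = -5406
1/W(√(h + 165)) = 1/(-5406) = -1/5406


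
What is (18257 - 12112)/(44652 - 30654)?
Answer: 6145/13998 ≈ 0.43899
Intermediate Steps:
(18257 - 12112)/(44652 - 30654) = 6145/13998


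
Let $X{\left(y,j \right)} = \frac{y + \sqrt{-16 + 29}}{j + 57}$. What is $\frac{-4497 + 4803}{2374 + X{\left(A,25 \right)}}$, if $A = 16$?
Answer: $\frac{1628336976}{12633953281} - \frac{8364 \sqrt{13}}{12633953281} \approx 0.12888$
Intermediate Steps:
$X{\left(y,j \right)} = \frac{y + \sqrt{13}}{57 + j}$
$\frac{-4497 + 4803}{2374 + X{\left(A,25 \right)}} = \frac{-4497 + 4803}{2374 + \frac{16 + \sqrt{13}}{57 + 25}} = \frac{306}{2374 + \frac{16 + \sqrt{13}}{82}} = \frac{306}{2374 + \left(\frac{8}{41} + \frac{\sqrt{13}}{82}\right)} = \frac{306}{\frac{97342}{41} + \frac{\sqrt{13}}{82}}$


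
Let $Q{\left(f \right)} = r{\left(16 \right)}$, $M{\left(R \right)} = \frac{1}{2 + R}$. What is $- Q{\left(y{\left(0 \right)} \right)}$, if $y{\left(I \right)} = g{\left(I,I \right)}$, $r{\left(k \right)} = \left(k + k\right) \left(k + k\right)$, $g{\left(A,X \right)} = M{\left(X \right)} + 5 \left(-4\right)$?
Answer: $-1024$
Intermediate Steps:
$g{\left(A,X \right)} = -20 + \frac{1}{2 + X}$ ($g{\left(A,X \right)} = \frac{1}{2 + X} + 5 \left(-4\right) = \frac{1}{2 + X} - 20 = -20 + \frac{1}{2 + X}$)
$r{\left(k \right)} = 4 k^{2}$ ($r{\left(k \right)} = 2 k 2 k = 4 k^{2}$)
$y{\left(I \right)} = \frac{-39 - 20 I}{2 + I}$
$Q{\left(f \right)} = 1024$ ($Q{\left(f \right)} = 4 \cdot 16^{2} = 4 \cdot 256 = 1024$)
$- Q{\left(y{\left(0 \right)} \right)} = \left(-1\right) 1024 = -1024$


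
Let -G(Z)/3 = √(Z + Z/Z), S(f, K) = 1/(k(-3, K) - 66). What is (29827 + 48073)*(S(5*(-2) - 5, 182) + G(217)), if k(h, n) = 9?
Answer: -4100/3 - 233700*√218 ≈ -3.4519e+6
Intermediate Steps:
S(f, K) = -1/57 (S(f, K) = 1/(9 - 66) = 1/(-57) = -1/57)
G(Z) = -3*√(1 + Z) (G(Z) = -3*√(Z + Z/Z) = -3*√(Z + 1) = -3*√(1 + Z))
(29827 + 48073)*(S(5*(-2) - 5, 182) + G(217)) = (29827 + 48073)*(-1/57 - 3*√(1 + 217)) = 77900*(-1/57 - 3*√218) = -4100/3 - 233700*√218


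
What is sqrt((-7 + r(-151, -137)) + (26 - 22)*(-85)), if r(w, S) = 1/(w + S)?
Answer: 37*I*sqrt(146)/24 ≈ 18.628*I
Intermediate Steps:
r(w, S) = 1/(S + w)
sqrt((-7 + r(-151, -137)) + (26 - 22)*(-85)) = sqrt((-7 + 1/(-137 - 151)) + (26 - 22)*(-85)) = sqrt((-7 + 1/(-288)) + 4*(-85)) = sqrt((-7 - 1/288) - 340) = sqrt(-2017/288 - 340) = sqrt(-99937/288) = 37*I*sqrt(146)/24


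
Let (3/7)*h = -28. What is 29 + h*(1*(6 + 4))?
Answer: -1873/3 ≈ -624.33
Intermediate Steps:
h = -196/3 (h = (7/3)*(-28) = -196/3 ≈ -65.333)
29 + h*(1*(6 + 4)) = 29 - 196*(6 + 4)/3 = 29 - 196*10/3 = 29 - 196/3*10 = 29 - 1960/3 = -1873/3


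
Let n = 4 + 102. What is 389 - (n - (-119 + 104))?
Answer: 268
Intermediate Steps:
n = 106
389 - (n - (-119 + 104)) = 389 - (106 - (-119 + 104)) = 389 - (106 - 1*(-15)) = 389 - (106 + 15) = 389 - 1*121 = 389 - 121 = 268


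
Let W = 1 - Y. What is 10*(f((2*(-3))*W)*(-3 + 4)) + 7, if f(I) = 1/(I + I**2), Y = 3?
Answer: 551/78 ≈ 7.0641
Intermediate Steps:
W = -2 (W = 1 - 1*3 = 1 - 3 = -2)
10*(f((2*(-3))*W)*(-3 + 4)) + 7 = 10*((1/((((2*(-3))*(-2)))*(1 + (2*(-3))*(-2))))*(-3 + 4)) + 7 = 10*((1/(((-6*(-2)))*(1 - 6*(-2))))*1) + 7 = 10*((1/(12*(1 + 12)))*1) + 7 = 10*(((1/12)/13)*1) + 7 = 10*(((1/12)*(1/13))*1) + 7 = 10*((1/156)*1) + 7 = 10*(1/156) + 7 = 5/78 + 7 = 551/78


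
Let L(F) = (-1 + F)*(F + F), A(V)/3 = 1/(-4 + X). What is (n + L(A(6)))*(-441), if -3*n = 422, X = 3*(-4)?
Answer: 7915215/128 ≈ 61838.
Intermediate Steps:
X = -12
n = -422/3 (n = -⅓*422 = -422/3 ≈ -140.67)
A(V) = -3/16 (A(V) = 3/(-4 - 12) = 3/(-16) = 3*(-1/16) = -3/16)
L(F) = 2*F*(-1 + F) (L(F) = (-1 + F)*(2*F) = 2*F*(-1 + F))
(n + L(A(6)))*(-441) = (-422/3 + 2*(-3/16)*(-1 - 3/16))*(-441) = (-422/3 + 2*(-3/16)*(-19/16))*(-441) = (-422/3 + 57/128)*(-441) = -53845/384*(-441) = 7915215/128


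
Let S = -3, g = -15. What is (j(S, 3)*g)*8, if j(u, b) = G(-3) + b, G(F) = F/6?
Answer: -300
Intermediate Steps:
G(F) = F/6 (G(F) = F*(1/6) = F/6)
j(u, b) = -1/2 + b (j(u, b) = (1/6)*(-3) + b = -1/2 + b)
(j(S, 3)*g)*8 = ((-1/2 + 3)*(-15))*8 = ((5/2)*(-15))*8 = -75/2*8 = -300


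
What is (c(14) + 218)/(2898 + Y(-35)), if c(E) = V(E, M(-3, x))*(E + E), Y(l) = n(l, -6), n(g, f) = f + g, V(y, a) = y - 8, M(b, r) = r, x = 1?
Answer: 386/2857 ≈ 0.13511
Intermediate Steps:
V(y, a) = -8 + y
Y(l) = -6 + l
c(E) = 2*E*(-8 + E) (c(E) = (-8 + E)*(E + E) = (-8 + E)*(2*E) = 2*E*(-8 + E))
(c(14) + 218)/(2898 + Y(-35)) = (2*14*(-8 + 14) + 218)/(2898 + (-6 - 35)) = (2*14*6 + 218)/(2898 - 41) = (168 + 218)/2857 = 386*(1/2857) = 386/2857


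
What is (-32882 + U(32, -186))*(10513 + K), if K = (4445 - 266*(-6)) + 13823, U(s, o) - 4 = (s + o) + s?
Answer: -1002441000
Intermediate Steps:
U(s, o) = 4 + o + 2*s (U(s, o) = 4 + ((s + o) + s) = 4 + ((o + s) + s) = 4 + (o + 2*s) = 4 + o + 2*s)
K = 19864 (K = (4445 + 1596) + 13823 = 6041 + 13823 = 19864)
(-32882 + U(32, -186))*(10513 + K) = (-32882 + (4 - 186 + 2*32))*(10513 + 19864) = (-32882 + (4 - 186 + 64))*30377 = (-32882 - 118)*30377 = -33000*30377 = -1002441000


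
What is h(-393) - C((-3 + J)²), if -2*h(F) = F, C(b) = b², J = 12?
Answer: -12729/2 ≈ -6364.5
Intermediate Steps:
h(F) = -F/2
h(-393) - C((-3 + J)²) = -½*(-393) - ((-3 + 12)²)² = 393/2 - (9²)² = 393/2 - 1*81² = 393/2 - 1*6561 = 393/2 - 6561 = -12729/2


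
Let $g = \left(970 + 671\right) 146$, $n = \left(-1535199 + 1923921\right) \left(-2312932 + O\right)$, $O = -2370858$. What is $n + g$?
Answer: $-1820691976794$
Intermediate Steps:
$n = -1820692216380$ ($n = \left(-1535199 + 1923921\right) \left(-2312932 - 2370858\right) = 388722 \left(-4683790\right) = -1820692216380$)
$g = 239586$ ($g = 1641 \cdot 146 = 239586$)
$n + g = -1820692216380 + 239586 = -1820691976794$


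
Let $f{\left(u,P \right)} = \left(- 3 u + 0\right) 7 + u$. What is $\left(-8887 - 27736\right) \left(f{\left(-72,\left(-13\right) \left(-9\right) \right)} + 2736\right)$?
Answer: $-152937648$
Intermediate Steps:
$f{\left(u,P \right)} = - 20 u$ ($f{\left(u,P \right)} = - 3 u 7 + u = - 21 u + u = - 20 u$)
$\left(-8887 - 27736\right) \left(f{\left(-72,\left(-13\right) \left(-9\right) \right)} + 2736\right) = \left(-8887 - 27736\right) \left(\left(-20\right) \left(-72\right) + 2736\right) = - 36623 \left(1440 + 2736\right) = \left(-36623\right) 4176 = -152937648$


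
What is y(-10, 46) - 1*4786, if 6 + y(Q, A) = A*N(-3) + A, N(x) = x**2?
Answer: -4332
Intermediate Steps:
y(Q, A) = -6 + 10*A (y(Q, A) = -6 + (A*(-3)**2 + A) = -6 + (A*9 + A) = -6 + (9*A + A) = -6 + 10*A)
y(-10, 46) - 1*4786 = (-6 + 10*46) - 1*4786 = (-6 + 460) - 4786 = 454 - 4786 = -4332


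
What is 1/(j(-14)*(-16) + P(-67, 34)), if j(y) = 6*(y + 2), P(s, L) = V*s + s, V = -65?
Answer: 1/5440 ≈ 0.00018382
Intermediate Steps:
P(s, L) = -64*s (P(s, L) = -65*s + s = -64*s)
j(y) = 12 + 6*y (j(y) = 6*(2 + y) = 12 + 6*y)
1/(j(-14)*(-16) + P(-67, 34)) = 1/((12 + 6*(-14))*(-16) - 64*(-67)) = 1/((12 - 84)*(-16) + 4288) = 1/(-72*(-16) + 4288) = 1/(1152 + 4288) = 1/5440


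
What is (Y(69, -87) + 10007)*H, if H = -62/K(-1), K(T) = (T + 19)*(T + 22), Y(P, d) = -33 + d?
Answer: -306497/189 ≈ -1621.7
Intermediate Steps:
K(T) = (19 + T)*(22 + T)
H = -31/189 (H = -62/(418 + (-1)² + 41*(-1)) = -62/(418 + 1 - 41) = -62/378 = -62*1/378 = -31/189 ≈ -0.16402)
(Y(69, -87) + 10007)*H = ((-33 - 87) + 10007)*(-31/189) = (-120 + 10007)*(-31/189) = 9887*(-31/189) = -306497/189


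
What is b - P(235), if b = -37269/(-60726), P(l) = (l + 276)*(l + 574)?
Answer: -8368010135/20242 ≈ -4.1340e+5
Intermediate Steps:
P(l) = (276 + l)*(574 + l)
b = 12423/20242 (b = -37269*(-1/60726) = 12423/20242 ≈ 0.61372)
b - P(235) = 12423/20242 - (158424 + 235² + 850*235) = 12423/20242 - (158424 + 55225 + 199750) = 12423/20242 - 1*413399 = 12423/20242 - 413399 = -8368010135/20242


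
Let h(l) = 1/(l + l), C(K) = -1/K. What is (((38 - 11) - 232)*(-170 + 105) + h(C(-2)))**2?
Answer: 177582276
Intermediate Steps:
h(l) = 1/(2*l)
(((38 - 11) - 232)*(-170 + 105) + h(C(-2)))**2 = (((38 - 11) - 232)*(-170 + 105) + 1/(2*((-1/(-2)))))**2 = ((27 - 232)*(-65) + 1/(2*((-1*(-1/2)))))**2 = (-205*(-65) + 1/(2*(1/2)))**2 = (13325 + (1/2)*2)**2 = (13325 + 1)**2 = 13326**2 = 177582276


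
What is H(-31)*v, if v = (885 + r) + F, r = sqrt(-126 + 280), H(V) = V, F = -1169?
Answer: 8804 - 31*sqrt(154) ≈ 8419.3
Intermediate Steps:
r = sqrt(154) ≈ 12.410
v = -284 + sqrt(154) (v = (885 + sqrt(154)) - 1169 = -284 + sqrt(154) ≈ -271.59)
H(-31)*v = -31*(-284 + sqrt(154)) = 8804 - 31*sqrt(154)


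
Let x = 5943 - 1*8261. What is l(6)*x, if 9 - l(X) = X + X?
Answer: 6954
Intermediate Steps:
x = -2318 (x = 5943 - 8261 = -2318)
l(X) = 9 - 2*X (l(X) = 9 - (X + X) = 9 - 2*X)
l(6)*x = (9 - 2*6)*(-2318) = (9 - 12)*(-2318) = -3*(-2318) = 6954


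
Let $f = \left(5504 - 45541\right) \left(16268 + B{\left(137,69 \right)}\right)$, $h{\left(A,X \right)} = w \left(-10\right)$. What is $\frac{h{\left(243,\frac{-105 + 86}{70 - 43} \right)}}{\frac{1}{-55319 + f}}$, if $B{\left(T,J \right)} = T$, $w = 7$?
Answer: $45980361280$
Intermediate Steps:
$h{\left(A,X \right)} = -70$ ($h{\left(A,X \right)} = 7 \left(-10\right) = -70$)
$f = -656806985$ ($f = \left(5504 - 45541\right) \left(16268 + 137\right) = \left(-40037\right) 16405 = -656806985$)
$\frac{h{\left(243,\frac{-105 + 86}{70 - 43} \right)}}{\frac{1}{-55319 + f}} = - \frac{70}{\frac{1}{-55319 - 656806985}} = - \frac{70}{\frac{1}{-656862304}} = - \frac{70}{- \frac{1}{656862304}} = \left(-70\right) \left(-656862304\right) = 45980361280$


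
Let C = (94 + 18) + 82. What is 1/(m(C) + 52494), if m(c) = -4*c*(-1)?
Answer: 1/53270 ≈ 1.8772e-5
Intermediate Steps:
C = 194 (C = 112 + 82 = 194)
m(c) = 4*c
1/(m(C) + 52494) = 1/(4*194 + 52494) = 1/(776 + 52494) = 1/53270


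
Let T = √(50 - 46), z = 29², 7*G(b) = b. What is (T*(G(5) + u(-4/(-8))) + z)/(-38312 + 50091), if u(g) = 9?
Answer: 6023/82453 ≈ 0.073048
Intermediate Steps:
G(b) = b/7
z = 841
T = 2 (T = √4 = 2)
(T*(G(5) + u(-4/(-8))) + z)/(-38312 + 50091) = (2*((⅐)*5 + 9) + 841)/(-38312 + 50091) = (2*(5/7 + 9) + 841)/11779 = (2*(68/7) + 841)*(1/11779) = (136/7 + 841)*(1/11779) = (6023/7)*(1/11779) = 6023/82453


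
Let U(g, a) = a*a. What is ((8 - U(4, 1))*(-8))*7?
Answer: -392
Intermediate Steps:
U(g, a) = a²
((8 - U(4, 1))*(-8))*7 = ((8 - 1*1²)*(-8))*7 = ((8 - 1*1)*(-8))*7 = ((8 - 1)*(-8))*7 = (7*(-8))*7 = -56*7 = -392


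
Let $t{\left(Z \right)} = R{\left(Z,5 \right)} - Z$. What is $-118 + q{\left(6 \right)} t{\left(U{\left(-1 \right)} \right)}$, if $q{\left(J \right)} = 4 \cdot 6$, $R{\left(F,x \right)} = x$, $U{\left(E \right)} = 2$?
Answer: $-46$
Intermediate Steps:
$q{\left(J \right)} = 24$
$t{\left(Z \right)} = 5 - Z$
$-118 + q{\left(6 \right)} t{\left(U{\left(-1 \right)} \right)} = -118 + 24 \left(5 - 2\right) = -118 + 24 \cdot 3 = -118 + 72 = -46$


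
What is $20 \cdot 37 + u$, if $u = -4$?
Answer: $736$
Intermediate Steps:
$20 \cdot 37 + u = 20 \cdot 37 - 4 = 740 - 4 = 736$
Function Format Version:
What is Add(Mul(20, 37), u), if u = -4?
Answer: 736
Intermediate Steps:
Add(Mul(20, 37), u) = Add(Mul(20, 37), -4) = Add(740, -4) = 736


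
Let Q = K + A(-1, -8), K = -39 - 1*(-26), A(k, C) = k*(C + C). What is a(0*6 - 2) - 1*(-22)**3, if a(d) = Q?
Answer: 10651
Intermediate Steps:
A(k, C) = 2*C*k (A(k, C) = k*(2*C) = 2*C*k)
K = -13 (K = -39 + 26 = -13)
Q = 3 (Q = -13 + 2*(-8)*(-1) = -13 + 16 = 3)
a(d) = 3
a(0*6 - 2) - 1*(-22)**3 = 3 - 1*(-22)**3 = 3 - 1*(-10648) = 3 + 10648 = 10651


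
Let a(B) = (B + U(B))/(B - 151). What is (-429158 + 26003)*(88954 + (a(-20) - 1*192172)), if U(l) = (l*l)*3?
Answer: 790697061110/19 ≈ 4.1616e+10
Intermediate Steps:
U(l) = 3*l**2 (U(l) = l**2*3 = 3*l**2)
a(B) = (B + 3*B**2)/(-151 + B) (a(B) = (B + 3*B**2)/(B - 151) = (B + 3*B**2)/(-151 + B))
(-429158 + 26003)*(88954 + (a(-20) - 1*192172)) = (-429158 + 26003)*(88954 + (-20*(1 + 3*(-20))/(-151 - 20) - 1*192172)) = -403155*(88954 + (-20*(1 - 60)/(-171) - 192172)) = -403155*(88954 + (-20*(-1/171)*(-59) - 192172)) = -403155*(88954 + (-1180/171 - 192172)) = -403155*(88954 - 32862592/171) = -403155*(-17651458/171) = 790697061110/19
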